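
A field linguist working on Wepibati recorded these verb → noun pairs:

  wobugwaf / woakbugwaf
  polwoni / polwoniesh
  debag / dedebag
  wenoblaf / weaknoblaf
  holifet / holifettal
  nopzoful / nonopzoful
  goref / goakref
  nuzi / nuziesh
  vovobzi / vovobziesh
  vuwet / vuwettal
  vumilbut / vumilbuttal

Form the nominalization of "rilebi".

goref and vuwet both have last vowel 'e' yet inflect differently (goakref, vuwettal), so the last vowel is not what conditions the rule; the final letter is.
"rilebi" ends in -i. The stems ending in -i (vovobzi → vovobziesh, polwoni → polwoniesh, nuzi → nuziesh) add -esh.
The other patterns: stems ending in -f insert -ak- after the first vowel; stems ending in -t double the final consonant and add -al; stems ending in -g or -l repeat the first consonant+vowel as a prefix.
So rilebi → rilebiesh.

rilebiesh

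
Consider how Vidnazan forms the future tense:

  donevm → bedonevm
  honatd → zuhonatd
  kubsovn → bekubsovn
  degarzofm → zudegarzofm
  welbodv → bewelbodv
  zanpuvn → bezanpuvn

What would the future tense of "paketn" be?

zupaketn

donevm and degarzofm both end in -m yet inflect differently (bedonevm, zudegarzofm), so the final letter is not what conditions the rule; the second-to-last letter is.
"paketn" has second-to-last letter 't'. The one such stem in the data (honatd → zuhonatd) adds the prefix zu-, so the same rule applies.
The other pattern: stems whose second-to-last letter is 'd' or 'v' add the prefix be-.
So paketn → zupaketn.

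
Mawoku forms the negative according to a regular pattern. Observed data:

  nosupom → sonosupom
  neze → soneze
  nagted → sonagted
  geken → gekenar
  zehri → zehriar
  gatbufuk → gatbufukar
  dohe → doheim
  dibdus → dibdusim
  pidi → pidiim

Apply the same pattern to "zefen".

neze and dohe both end in -e yet inflect differently (soneze, doheim), so the final letter is not what conditions the rule; the first letter is.
"zefen" begins with z-. The one such stem in the data (zehri → zehriar) adds -ar, so the same rule applies.
The other patterns: stems beginning with n- add the prefix so-; stems beginning with d- or p- add -im.
So zefen → zefenar.

zefenar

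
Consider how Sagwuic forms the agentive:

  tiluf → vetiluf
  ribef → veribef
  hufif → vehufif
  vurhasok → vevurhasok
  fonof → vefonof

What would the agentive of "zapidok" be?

vezapidok

Every pair shown (tiluf → vetiluf, ribef → veribef, hufif → vehufif, …) follows the same rule: add the prefix ve-.
So zapidok → vezapidok.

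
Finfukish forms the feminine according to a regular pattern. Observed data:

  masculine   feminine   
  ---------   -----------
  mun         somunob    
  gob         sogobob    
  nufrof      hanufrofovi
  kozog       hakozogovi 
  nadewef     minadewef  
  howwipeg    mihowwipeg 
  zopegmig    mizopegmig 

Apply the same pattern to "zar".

nufrof and nadewef both end in -f yet inflect differently (hanufrofovi, minadewef), so the final letter is not what conditions the rule; the number of vowels is.
"zar" has 1 vowel. The stems with 1 vowel (mun → somunob, gob → sogobob) add so- … -ob around the stem.
So zar → sozarob.

sozarob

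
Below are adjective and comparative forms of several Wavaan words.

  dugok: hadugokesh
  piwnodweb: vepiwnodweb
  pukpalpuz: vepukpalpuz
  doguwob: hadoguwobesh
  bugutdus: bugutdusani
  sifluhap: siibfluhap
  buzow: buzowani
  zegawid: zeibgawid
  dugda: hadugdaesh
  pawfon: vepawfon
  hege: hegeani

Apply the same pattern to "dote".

doguwob and piwnodweb both end in -b yet inflect differently (hadoguwobesh, vepiwnodweb), so the final letter is not what conditions the rule; the first letter is.
"dote" begins with d-. The stems beginning with d- (dugok → hadugokesh, doguwob → hadoguwobesh, dugda → hadugdaesh) add ha- … -esh around the stem.
So dote → hadoteesh.

hadoteesh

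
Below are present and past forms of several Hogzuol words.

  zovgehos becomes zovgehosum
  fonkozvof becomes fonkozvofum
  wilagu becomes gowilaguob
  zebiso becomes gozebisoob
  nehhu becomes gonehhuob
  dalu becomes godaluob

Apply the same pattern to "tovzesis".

tovzesisum

zovgehos and zebiso both have last vowel 'o' yet inflect differently (zovgehosum, gozebisoob), so the last vowel is not what conditions the rule; whether the stem ends in a vowel or a consonant is.
"tovzesis" ends in a consonant. The stems ending in a consonant (zovgehos → zovgehosum, fonkozvof → fonkozvofum) add -um.
So tovzesis → tovzesisum.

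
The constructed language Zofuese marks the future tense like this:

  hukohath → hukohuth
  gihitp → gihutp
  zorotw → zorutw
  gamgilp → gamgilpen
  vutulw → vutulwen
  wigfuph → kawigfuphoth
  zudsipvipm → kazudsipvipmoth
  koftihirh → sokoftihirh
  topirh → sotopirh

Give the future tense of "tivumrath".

gihitp and gamgilp both end in -p yet inflect differently (gihutp, gamgilpen), so the final letter is not what conditions the rule; the second-to-last letter is.
"tivumrath" has second-to-last letter 't'. The stems whose second-to-last letter is 't' (hukohath → hukohuth, gihitp → gihutp, zorotw → zorutw) change the last vowel to 'u'.
So tivumrath → tivumruth.

tivumruth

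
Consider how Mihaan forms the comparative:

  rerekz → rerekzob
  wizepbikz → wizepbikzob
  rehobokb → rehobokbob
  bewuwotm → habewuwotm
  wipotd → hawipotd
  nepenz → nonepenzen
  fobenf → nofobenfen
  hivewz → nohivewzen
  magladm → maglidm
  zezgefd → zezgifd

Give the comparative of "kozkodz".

rerekz and nepenz both end in -z yet inflect differently (rerekzob, nonepenzen), so the final letter is not what conditions the rule; the second-to-last letter is.
"kozkodz" has second-to-last letter 'd'. The one such stem in the data (magladm → maglidm) changes the last vowel to 'i' (as does zezgefd), so the same rule applies.
The other patterns: stems whose second-to-last letter is 'k' add -ob; stems whose second-to-last letter is 't' add the prefix ha-; stems whose second-to-last letter is 'n' or 'w' add no- … -en around the stem.
So kozkodz → kozkidz.

kozkidz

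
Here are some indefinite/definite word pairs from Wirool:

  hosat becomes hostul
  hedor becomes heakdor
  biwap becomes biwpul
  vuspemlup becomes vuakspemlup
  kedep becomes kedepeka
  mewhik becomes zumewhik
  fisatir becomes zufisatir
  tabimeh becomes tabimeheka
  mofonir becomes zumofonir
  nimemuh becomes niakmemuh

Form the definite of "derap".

derpul

kedep and biwap both end in -p yet inflect differently (kedepeka, biwpul), so the final letter is not what conditions the rule; the last vowel is.
"derap" has last vowel 'a'. The stems whose last vowel is 'a' (biwap → biwpul, hosat → hostul) delete the last vowel and add -ul.
So derap → derpul.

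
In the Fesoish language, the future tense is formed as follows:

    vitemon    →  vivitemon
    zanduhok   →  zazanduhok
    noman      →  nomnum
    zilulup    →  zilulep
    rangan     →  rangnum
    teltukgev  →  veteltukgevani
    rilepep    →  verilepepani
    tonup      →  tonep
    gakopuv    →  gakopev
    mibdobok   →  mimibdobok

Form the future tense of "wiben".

vewibenani

"wiben" has last vowel 'e'. The stems whose last vowel is 'e' (teltukgev → veteltukgevani, rilepep → verilepepani) add ve- … -ani around the stem.
The other patterns: stems whose last vowel is 'a' delete the last vowel and add -um; stems whose last vowel is 'o' repeat the first consonant+vowel as a prefix; stems whose last vowel is 'u' change the last vowel to 'e'.
So wiben → vewibenani.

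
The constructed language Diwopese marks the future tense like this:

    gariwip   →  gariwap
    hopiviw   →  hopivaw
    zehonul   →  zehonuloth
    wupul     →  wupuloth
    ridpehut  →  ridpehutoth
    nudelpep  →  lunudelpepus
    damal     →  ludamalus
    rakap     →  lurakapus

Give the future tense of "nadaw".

gariwip and nudelpep both end in -p yet inflect differently (gariwap, lunudelpepus), so the final letter is not what conditions the rule; the last vowel is.
"nadaw" has last vowel 'a'. The stems whose last vowel is 'a' (damal → ludamalus, rakap → lurakapus) add lu- … -us around the stem.
So nadaw → lunadawus.

lunadawus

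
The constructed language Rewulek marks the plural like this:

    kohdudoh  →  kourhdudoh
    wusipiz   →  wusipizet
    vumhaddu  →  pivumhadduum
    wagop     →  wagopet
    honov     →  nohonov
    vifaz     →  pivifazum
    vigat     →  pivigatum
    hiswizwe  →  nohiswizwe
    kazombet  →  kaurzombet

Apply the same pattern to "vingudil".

"vingudil" begins with v-. The stems beginning with v- (vumhaddu → pivumhadduum, vigat → pivigatum, vifaz → pivifazum) add pi- … -um around the stem.
So vingudil → pivingudilum.

pivingudilum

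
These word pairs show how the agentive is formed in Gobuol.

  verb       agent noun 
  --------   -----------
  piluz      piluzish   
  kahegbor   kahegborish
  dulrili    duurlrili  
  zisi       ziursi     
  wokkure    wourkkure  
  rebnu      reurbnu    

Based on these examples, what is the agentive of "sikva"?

piluz and rebnu both have last vowel 'u' yet inflect differently (piluzish, reurbnu), so the last vowel is not what conditions the rule; whether the stem ends in a vowel or a consonant is.
"sikva" ends in a vowel. The stems ending in a vowel (dulrili → duurlrili, zisi → ziursi, wokkure → wourkkure) insert -ur- after the first vowel.
The other pattern: stems ending in a consonant add -ish.
So sikva → siurkva.

siurkva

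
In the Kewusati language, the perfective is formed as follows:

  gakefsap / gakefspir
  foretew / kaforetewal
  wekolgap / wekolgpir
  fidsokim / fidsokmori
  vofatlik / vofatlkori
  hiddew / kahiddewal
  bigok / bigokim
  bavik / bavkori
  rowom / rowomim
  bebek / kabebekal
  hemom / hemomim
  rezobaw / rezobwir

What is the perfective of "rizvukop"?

rizvukopim

bigok and bebek both end in -k yet inflect differently (bigokim, kabebekal), so the final letter is not what conditions the rule; the last vowel is.
"rizvukop" has last vowel 'o'. The stems whose last vowel is 'o' (hemom → hemomim, rowom → rowomim, bigok → bigokim) add -im.
The other patterns: stems whose last vowel is 'e' add ka- … -al around the stem; stems whose last vowel is 'i' delete the last vowel and add -ori; stems whose last vowel is 'a' delete the last vowel and add -ir.
So rizvukop → rizvukopim.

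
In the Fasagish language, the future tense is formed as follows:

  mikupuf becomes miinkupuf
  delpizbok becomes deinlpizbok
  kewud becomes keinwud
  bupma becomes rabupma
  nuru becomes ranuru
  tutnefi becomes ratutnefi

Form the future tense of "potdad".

mikupuf and nuru both have last vowel 'u' yet inflect differently (miinkupuf, ranuru), so the last vowel is not what conditions the rule; whether the stem ends in a vowel or a consonant is.
"potdad" ends in a consonant. The stems ending in a consonant (mikupuf → miinkupuf, delpizbok → deinlpizbok, kewud → keinwud) insert -in- after the first vowel.
The other pattern: stems ending in a vowel add the prefix ra-.
So potdad → pointdad.

pointdad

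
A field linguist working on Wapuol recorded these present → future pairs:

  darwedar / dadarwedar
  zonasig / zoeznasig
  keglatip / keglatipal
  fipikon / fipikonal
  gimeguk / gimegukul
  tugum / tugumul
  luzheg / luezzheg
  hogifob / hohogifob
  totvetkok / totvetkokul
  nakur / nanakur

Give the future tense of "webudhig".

"webudhig" ends in -g. The stems ending in -g (zonasig → zoeznasig, luzheg → luezzheg) insert -ez- after the first vowel.
The other patterns: stems ending in -k or -m add -ul; stems ending in -b or -r repeat the first consonant+vowel as a prefix; stems ending in -n or -p add -al.
So webudhig → weezbudhig.

weezbudhig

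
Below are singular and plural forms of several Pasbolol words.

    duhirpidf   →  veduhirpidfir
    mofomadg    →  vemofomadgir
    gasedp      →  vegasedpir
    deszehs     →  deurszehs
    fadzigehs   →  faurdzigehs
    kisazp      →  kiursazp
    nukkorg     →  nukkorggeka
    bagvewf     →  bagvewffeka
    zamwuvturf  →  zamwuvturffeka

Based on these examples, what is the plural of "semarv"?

gasedp and kisazp both end in -p yet inflect differently (vegasedpir, kiursazp), so the final letter is not what conditions the rule; the second-to-last letter is.
"semarv" has second-to-last letter 'r'. The stems whose second-to-last letter is 'r' (nukkorg → nukkorggeka, zamwuvturf → zamwuvturffeka) double the final consonant and add -eka.
The other patterns: stems whose second-to-last letter is 'd' add ve- … -ir around the stem; stems whose second-to-last letter is 'h' or 'z' insert -ur- after the first vowel.
So semarv → semarvveka.

semarvveka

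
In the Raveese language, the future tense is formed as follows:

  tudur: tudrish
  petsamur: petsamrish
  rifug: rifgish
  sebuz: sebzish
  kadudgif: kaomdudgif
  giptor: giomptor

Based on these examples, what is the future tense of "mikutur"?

tudur and giptor both end in -r yet inflect differently (tudrish, giomptor), so the final letter is not what conditions the rule; the last vowel is.
"mikutur" has last vowel 'u'. The stems whose last vowel is 'u' (tudur → tudrish, petsamur → petsamrish, rifug → rifgish) delete the last vowel and add -ish.
The other pattern: stems whose last vowel is 'i' or 'o' insert -om- after the first vowel.
So mikutur → mikutrish.

mikutrish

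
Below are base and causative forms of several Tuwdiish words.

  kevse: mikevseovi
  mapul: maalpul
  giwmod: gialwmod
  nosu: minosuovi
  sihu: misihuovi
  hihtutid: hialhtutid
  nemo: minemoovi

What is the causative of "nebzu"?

"nebzu" ends in a vowel. The stems ending in a vowel (nemo → minemoovi, nosu → minosuovi, sihu → misihuovi) add mi- … -ovi around the stem.
So nebzu → minebzuovi.

minebzuovi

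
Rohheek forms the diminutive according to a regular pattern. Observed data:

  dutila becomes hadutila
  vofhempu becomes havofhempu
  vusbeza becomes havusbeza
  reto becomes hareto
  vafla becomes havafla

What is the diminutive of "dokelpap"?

Every pair shown (dutila → hadutila, vofhempu → havofhempu, vusbeza → havusbeza, …) follows the same rule: add the prefix ha-.
So dokelpap → hadokelpap.

hadokelpap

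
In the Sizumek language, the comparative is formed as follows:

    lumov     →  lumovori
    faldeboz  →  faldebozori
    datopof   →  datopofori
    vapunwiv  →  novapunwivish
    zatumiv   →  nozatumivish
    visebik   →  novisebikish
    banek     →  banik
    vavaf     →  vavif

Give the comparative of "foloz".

folozori

lumov and vapunwiv both end in -v yet inflect differently (lumovori, novapunwivish), so the final letter is not what conditions the rule; the last vowel is.
"foloz" has last vowel 'o'. The stems whose last vowel is 'o' (lumov → lumovori, faldeboz → faldebozori, datopof → datopofori) add -ori.
The other patterns: stems whose last vowel is 'i' add no- … -ish around the stem; stems whose last vowel is 'a' or 'e' change the last vowel to 'i'.
So foloz → folozori.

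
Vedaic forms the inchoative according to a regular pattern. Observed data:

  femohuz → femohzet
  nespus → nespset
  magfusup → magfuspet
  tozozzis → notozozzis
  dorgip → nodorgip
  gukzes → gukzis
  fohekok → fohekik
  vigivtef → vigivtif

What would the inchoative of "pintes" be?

pintis

nespus and tozozzis both end in -s yet inflect differently (nespset, notozozzis), so the final letter is not what conditions the rule; the last vowel is.
"pintes" has last vowel 'e'. The stems whose last vowel is 'e' (gukzes → gukzis, vigivtef → vigivtif) change the last vowel to 'i'.
The other patterns: stems whose last vowel is 'u' delete the last vowel and add -et; stems whose last vowel is 'i' add the prefix no-.
So pintes → pintis.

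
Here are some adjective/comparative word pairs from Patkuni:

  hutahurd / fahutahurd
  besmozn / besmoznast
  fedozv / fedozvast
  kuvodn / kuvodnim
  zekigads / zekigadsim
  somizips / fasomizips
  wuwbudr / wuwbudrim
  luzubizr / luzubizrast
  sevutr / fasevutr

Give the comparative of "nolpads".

wuwbudr and luzubizr both end in -r yet inflect differently (wuwbudrim, luzubizrast), so the final letter is not what conditions the rule; the second-to-last letter is.
"nolpads" has second-to-last letter 'd'. The stems whose second-to-last letter is 'd' (zekigads → zekigadsim, kuvodn → kuvodnim, wuwbudr → wuwbudrim) add -im.
So nolpads → nolpadsim.

nolpadsim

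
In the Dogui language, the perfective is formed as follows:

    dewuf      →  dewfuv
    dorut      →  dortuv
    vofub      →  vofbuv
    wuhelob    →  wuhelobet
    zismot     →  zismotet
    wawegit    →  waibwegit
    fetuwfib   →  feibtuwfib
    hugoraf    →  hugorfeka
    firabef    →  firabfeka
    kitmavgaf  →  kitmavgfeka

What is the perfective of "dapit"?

vofub and wuhelob both end in -b yet inflect differently (vofbuv, wuhelobet), so the final letter is not what conditions the rule; the last vowel is.
"dapit" has last vowel 'i'. The stems whose last vowel is 'i' (wawegit → waibwegit, fetuwfib → feibtuwfib) insert -ib- after the first vowel.
The other patterns: stems whose last vowel is 'u' delete the last vowel and add -uv; stems whose last vowel is 'o' add -et; stems whose last vowel is 'a' or 'e' delete the last vowel and add -eka.
So dapit → daibpit.

daibpit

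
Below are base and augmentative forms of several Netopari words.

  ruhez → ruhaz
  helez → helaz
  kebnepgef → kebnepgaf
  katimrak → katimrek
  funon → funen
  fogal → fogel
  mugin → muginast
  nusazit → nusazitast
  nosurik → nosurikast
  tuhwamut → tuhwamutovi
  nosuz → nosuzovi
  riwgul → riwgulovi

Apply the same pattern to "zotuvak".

zotuvek

funon and mugin both end in -n yet inflect differently (funen, muginast), so the final letter is not what conditions the rule; the last vowel is.
"zotuvak" has last vowel 'a'. The stems whose last vowel is 'a' (katimrak → katimrek, fogal → fogel) change the last vowel to 'e'.
So zotuvak → zotuvek.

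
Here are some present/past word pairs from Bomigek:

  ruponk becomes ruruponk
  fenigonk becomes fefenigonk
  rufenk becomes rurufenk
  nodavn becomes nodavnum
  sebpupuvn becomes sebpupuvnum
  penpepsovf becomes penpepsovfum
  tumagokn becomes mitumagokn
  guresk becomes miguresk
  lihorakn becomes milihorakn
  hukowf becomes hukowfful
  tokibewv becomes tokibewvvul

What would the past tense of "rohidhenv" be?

nodavn and tumagokn both end in -n yet inflect differently (nodavnum, mitumagokn), so the final letter is not what conditions the rule; the second-to-last letter is.
"rohidhenv" has second-to-last letter 'n'. The stems whose second-to-last letter is 'n' (ruponk → ruruponk, fenigonk → fefenigonk, rufenk → rurufenk) repeat the first consonant+vowel as a prefix.
The other patterns: stems whose second-to-last letter is 'v' add -um; stems whose second-to-last letter is 'k' or 's' add the prefix mi-; stems whose second-to-last letter is 'w' double the final consonant and add -ul.
So rohidhenv → rorohidhenv.

rorohidhenv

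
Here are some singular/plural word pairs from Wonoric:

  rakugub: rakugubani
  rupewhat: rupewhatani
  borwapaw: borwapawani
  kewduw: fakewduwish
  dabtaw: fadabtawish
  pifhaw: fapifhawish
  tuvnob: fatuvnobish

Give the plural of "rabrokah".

rabrokahani

borwapaw and kewduw both end in -w yet inflect differently (borwapawani, fakewduwish), so the final letter is not what conditions the rule; the number of vowels is.
"rabrokah" has 3 vowels. The stems with 3 vowels (rakugub → rakugubani, rupewhat → rupewhatani, borwapaw → borwapawani) add -ani.
The other pattern: stems with 2 vowels add fa- … -ish around the stem.
So rabrokah → rabrokahani.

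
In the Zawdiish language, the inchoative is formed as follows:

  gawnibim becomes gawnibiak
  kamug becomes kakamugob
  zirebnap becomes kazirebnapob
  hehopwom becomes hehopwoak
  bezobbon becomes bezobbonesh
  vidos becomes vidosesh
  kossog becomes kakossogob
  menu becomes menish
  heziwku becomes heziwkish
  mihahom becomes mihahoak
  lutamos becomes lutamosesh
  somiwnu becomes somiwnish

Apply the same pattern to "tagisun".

mihahom and kossog both have last vowel 'o' yet inflect differently (mihahoak, kakossogob), so the last vowel is not what conditions the rule; the final letter is.
"tagisun" ends in -n. The one such stem in the data (bezobbon → bezobbonesh) adds -esh, so the same rule applies.
So tagisun → tagisunesh.

tagisunesh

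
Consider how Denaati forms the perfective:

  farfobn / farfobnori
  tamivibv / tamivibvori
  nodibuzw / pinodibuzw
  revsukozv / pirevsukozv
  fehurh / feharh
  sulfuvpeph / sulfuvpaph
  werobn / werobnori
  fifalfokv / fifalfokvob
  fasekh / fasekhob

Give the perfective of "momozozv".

pimomozozv

fifalfokv and revsukozv both end in -v yet inflect differently (fifalfokvob, pirevsukozv), so the final letter is not what conditions the rule; the second-to-last letter is.
"momozozv" has second-to-last letter 'z'. The stems whose second-to-last letter is 'z' (nodibuzw → pinodibuzw, revsukozv → pirevsukozv) add the prefix pi-.
The other patterns: stems whose second-to-last letter is 'k' add -ob; stems whose second-to-last letter is 'b' add -ori; stems whose second-to-last letter is 'p' or 'r' change the last vowel to 'a'.
So momozozv → pimomozozv.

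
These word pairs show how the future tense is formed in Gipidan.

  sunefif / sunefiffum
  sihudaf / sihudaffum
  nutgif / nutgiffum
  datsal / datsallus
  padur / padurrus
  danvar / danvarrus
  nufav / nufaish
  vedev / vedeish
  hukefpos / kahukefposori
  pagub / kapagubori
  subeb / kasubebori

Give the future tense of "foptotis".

kafoptotisori

sihudaf and datsal both have last vowel 'a' yet inflect differently (sihudaffum, datsallus), so the last vowel is not what conditions the rule; the final letter is.
"foptotis" ends in -s. The one such stem in the data (hukefpos → kahukefposori) adds ka- … -ori around the stem, so the same rule applies.
The other patterns: stems ending in -f double the final consonant and add -um; stems ending in -l or -r double the final consonant and add -us; stems ending in -v drop the final letter and add -ish.
So foptotis → kafoptotisori.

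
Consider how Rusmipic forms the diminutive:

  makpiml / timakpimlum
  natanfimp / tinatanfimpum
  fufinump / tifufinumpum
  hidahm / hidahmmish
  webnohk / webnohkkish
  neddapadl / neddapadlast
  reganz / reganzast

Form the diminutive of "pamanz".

makpiml and neddapadl both end in -l yet inflect differently (timakpimlum, neddapadlast), so the final letter is not what conditions the rule; the second-to-last letter is.
"pamanz" has second-to-last letter 'n'. The one such stem in the data (reganz → reganzast) adds -ast, so the same rule applies.
The other patterns: stems whose second-to-last letter is 'm' add ti- … -um around the stem; stems whose second-to-last letter is 'h' double the final consonant and add -ish.
So pamanz → pamanzast.

pamanzast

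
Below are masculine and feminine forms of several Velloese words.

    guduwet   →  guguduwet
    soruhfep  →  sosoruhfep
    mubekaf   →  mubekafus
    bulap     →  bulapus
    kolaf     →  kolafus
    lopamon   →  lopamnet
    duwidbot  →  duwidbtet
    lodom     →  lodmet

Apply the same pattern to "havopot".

soruhfep and bulap both end in -p yet inflect differently (sosoruhfep, bulapus), so the final letter is not what conditions the rule; the last vowel is.
"havopot" has last vowel 'o'. The stems whose last vowel is 'o' (lopamon → lopamnet, duwidbot → duwidbtet, lodom → lodmet) delete the last vowel and add -et.
So havopot → havoptet.

havoptet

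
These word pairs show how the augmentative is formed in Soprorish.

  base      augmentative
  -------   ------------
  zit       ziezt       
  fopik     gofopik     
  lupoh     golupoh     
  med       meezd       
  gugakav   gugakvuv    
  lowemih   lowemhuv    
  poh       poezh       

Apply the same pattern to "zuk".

poh and lupoh both end in -h yet inflect differently (poezh, golupoh), so the final letter is not what conditions the rule; the number of vowels is.
"zuk" has 1 vowel. The stems with 1 vowel (poh → poezh, med → meezd, zit → ziezt) insert -ez- after the first vowel.
So zuk → zuezk.

zuezk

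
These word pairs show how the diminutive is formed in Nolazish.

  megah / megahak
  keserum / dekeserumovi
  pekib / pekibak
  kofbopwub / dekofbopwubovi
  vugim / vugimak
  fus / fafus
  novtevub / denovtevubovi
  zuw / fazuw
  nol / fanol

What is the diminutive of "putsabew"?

pekib and novtevub both end in -b yet inflect differently (pekibak, denovtevubovi), so the final letter is not what conditions the rule; the number of vowels is.
"putsabew" has 3 vowels. The stems with 3 vowels (novtevub → denovtevubovi, keserum → dekeserumovi, kofbopwub → dekofbopwubovi) add de- … -ovi around the stem.
The other patterns: stems with 1 vowel add the prefix fa-; stems with 2 vowels add -ak.
So putsabew → deputsabewovi.

deputsabewovi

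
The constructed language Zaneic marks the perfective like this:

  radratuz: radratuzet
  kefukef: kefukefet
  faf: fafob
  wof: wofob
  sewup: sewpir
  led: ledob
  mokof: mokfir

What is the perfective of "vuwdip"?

vuwdpir

wof and mokof both end in -f yet inflect differently (wofob, mokfir), so the final letter is not what conditions the rule; the number of vowels is.
"vuwdip" has 2 vowels. The stems with 2 vowels (mokof → mokfir, sewup → sewpir) delete the last vowel and add -ir.
The other patterns: stems with 1 vowel add -ob; stems with 3 vowels add -et.
So vuwdip → vuwdpir.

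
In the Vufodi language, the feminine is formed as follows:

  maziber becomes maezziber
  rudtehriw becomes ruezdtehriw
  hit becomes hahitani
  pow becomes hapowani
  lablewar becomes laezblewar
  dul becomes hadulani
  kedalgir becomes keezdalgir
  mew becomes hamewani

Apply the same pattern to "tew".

"tew" has 1 vowel. The stems with 1 vowel (pow → hapowani, hit → hahitani, mew → hamewani) add ha- … -ani around the stem.
The other pattern: stems with 3 vowels insert -ez- after the first vowel.
So tew → hatewani.

hatewani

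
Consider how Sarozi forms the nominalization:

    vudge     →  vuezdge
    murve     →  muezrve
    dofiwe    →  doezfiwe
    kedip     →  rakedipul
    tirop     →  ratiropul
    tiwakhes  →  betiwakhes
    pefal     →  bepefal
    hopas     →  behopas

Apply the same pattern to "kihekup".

rakihekupul

"kihekup" ends in -p. The stems ending in -p (kedip → rakedipul, tirop → ratiropul) add ra- … -ul around the stem.
The other patterns: stems ending in -e insert -ez- after the first vowel; stems ending in -l or -s add the prefix be-.
So kihekup → rakihekupul.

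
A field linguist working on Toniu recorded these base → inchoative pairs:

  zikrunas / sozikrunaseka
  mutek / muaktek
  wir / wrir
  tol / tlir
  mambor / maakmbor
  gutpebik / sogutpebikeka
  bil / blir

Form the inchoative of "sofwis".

wir and mambor both end in -r yet inflect differently (wrir, maakmbor), so the final letter is not what conditions the rule; the number of vowels is.
"sofwis" has 2 vowels. The stems with 2 vowels (mambor → maakmbor, mutek → muaktek) insert -ak- after the first vowel.
The other patterns: stems with 1 vowel delete the last vowel and add -ir; stems with 3 vowels add so- … -eka around the stem.
So sofwis → soakfwis.

soakfwis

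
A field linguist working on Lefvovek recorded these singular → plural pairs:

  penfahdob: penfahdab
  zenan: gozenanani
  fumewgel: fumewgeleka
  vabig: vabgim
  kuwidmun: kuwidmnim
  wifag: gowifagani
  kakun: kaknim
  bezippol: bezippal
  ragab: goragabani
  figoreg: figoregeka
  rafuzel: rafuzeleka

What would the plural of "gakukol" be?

bezippol and fumewgel both end in -l yet inflect differently (bezippal, fumewgeleka), so the final letter is not what conditions the rule; the last vowel is.
"gakukol" has last vowel 'o'. The stems whose last vowel is 'o' (penfahdob → penfahdab, bezippol → bezippal) change the last vowel to 'a'.
The other patterns: stems whose last vowel is 'e' add -eka; stems whose last vowel is 'a' add go- … -ani around the stem; stems whose last vowel is 'i' or 'u' delete the last vowel and add -im.
So gakukol → gakukal.

gakukal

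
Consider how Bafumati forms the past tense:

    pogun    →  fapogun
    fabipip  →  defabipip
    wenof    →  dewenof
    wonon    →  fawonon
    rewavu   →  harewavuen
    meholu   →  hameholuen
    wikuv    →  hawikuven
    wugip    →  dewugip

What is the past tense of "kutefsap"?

dekutefsap

"kutefsap" ends in -p. The stems ending in -p (fabipip → defabipip, wugip → dewugip) add the prefix de-.
The other patterns: stems ending in -n add the prefix fa-; stems ending in -u or -v add ha- … -en around the stem.
So kutefsap → dekutefsap.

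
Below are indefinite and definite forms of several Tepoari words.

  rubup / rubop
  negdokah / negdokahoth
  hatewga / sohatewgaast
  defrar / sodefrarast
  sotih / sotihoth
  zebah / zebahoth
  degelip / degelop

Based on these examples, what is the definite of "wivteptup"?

wivteptop

degelip and sotih both have last vowel 'i' yet inflect differently (degelop, sotihoth), so the last vowel is not what conditions the rule; the final letter is.
"wivteptup" ends in -p. The stems ending in -p (rubup → rubop, degelip → degelop) change the last vowel to 'o'.
The other patterns: stems ending in -h add -oth; stems ending in -a or -r add so- … -ast around the stem.
So wivteptup → wivteptop.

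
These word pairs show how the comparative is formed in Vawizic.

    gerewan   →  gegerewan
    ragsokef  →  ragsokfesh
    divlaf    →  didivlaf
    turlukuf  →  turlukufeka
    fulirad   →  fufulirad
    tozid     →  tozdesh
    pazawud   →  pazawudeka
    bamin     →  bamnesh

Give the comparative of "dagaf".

dadagaf

gerewan and bamin both end in -n yet inflect differently (gegerewan, bamnesh), so the final letter is not what conditions the rule; the last vowel is.
"dagaf" has last vowel 'a'. The stems whose last vowel is 'a' (fulirad → fufulirad, gerewan → gegerewan, divlaf → didivlaf) repeat the first consonant+vowel as a prefix.
So dagaf → dadagaf.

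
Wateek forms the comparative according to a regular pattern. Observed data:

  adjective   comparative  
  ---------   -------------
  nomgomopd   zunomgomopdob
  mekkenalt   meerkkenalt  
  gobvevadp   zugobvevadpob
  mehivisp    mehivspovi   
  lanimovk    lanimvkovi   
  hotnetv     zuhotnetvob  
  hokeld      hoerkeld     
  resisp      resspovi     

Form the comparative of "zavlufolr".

"zavlufolr" has second-to-last letter 'l'. The stems whose second-to-last letter is 'l' (hokeld → hoerkeld, mekkenalt → meerkkenalt) insert -er- after the first vowel.
The other patterns: stems whose second-to-last letter is 's' or 'v' delete the last vowel and add -ovi; stems whose second-to-last letter is 'd', 'p' or 't' add zu- … -ob around the stem.
So zavlufolr → zaervlufolr.

zaervlufolr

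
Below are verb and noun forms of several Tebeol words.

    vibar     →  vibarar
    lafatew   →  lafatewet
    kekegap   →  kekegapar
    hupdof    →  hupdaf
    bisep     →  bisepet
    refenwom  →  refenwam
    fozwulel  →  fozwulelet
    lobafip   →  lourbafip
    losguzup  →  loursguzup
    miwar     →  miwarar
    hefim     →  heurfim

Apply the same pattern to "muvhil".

muurvhil

"muvhil" has last vowel 'i'. The stems whose last vowel is 'i' (lobafip → lourbafip, hefim → heurfim) insert -ur- after the first vowel.
The other patterns: stems whose last vowel is 'a' add -ar; stems whose last vowel is 'o' change the last vowel to 'a'; stems whose last vowel is 'e' add -et.
So muvhil → muurvhil.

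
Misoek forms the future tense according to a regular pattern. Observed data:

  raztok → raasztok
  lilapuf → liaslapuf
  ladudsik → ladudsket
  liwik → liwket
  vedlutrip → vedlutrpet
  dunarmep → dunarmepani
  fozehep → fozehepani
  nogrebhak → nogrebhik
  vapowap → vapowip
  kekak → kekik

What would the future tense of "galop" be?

gaaslop

"galop" has last vowel 'o'. The one such stem in the data (raztok → raasztok) inserts -as- after the first vowel (as does lilapuf), so the same rule applies.
The other patterns: stems whose last vowel is 'i' delete the last vowel and add -et; stems whose last vowel is 'e' add -ani; stems whose last vowel is 'a' change the last vowel to 'i'.
So galop → gaaslop.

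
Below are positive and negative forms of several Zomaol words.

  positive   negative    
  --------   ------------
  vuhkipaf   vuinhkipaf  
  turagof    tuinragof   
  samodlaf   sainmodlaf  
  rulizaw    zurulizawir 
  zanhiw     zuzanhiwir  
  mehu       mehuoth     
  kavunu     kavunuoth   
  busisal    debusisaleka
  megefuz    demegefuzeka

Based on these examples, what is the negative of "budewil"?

debudewileka

vuhkipaf and rulizaw both have last vowel 'a' yet inflect differently (vuinhkipaf, zurulizawir), so the last vowel is not what conditions the rule; the final letter is.
"budewil" ends in -l. The one such stem in the data (busisal → debusisaleka) adds de- … -eka around the stem, so the same rule applies.
The other patterns: stems ending in -f insert -in- after the first vowel; stems ending in -w add zu- … -ir around the stem; stems ending in -u add -oth.
So budewil → debudewileka.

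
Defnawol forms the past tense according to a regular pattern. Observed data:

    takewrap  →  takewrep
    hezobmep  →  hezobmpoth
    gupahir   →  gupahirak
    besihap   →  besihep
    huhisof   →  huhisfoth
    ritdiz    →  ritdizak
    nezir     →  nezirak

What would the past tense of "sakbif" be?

takewrap and hezobmep both end in -p yet inflect differently (takewrep, hezobmpoth), so the final letter is not what conditions the rule; the last vowel is.
"sakbif" has last vowel 'i'. The stems whose last vowel is 'i' (ritdiz → ritdizak, gupahir → gupahirak, nezir → nezirak) add -ak.
So sakbif → sakbifak.

sakbifak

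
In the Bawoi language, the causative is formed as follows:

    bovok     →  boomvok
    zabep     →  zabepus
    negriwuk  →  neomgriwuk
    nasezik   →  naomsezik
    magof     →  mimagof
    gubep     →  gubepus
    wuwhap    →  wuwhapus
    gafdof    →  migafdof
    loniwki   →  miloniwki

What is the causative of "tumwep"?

bovok and gafdof both have last vowel 'o' yet inflect differently (boomvok, migafdof), so the last vowel is not what conditions the rule; the final letter is.
"tumwep" ends in -p. The stems ending in -p (gubep → gubepus, wuwhap → wuwhapus, zabep → zabepus) add -us.
The other patterns: stems ending in -k insert -om- after the first vowel; stems ending in -f or -i add the prefix mi-.
So tumwep → tumwepus.

tumwepus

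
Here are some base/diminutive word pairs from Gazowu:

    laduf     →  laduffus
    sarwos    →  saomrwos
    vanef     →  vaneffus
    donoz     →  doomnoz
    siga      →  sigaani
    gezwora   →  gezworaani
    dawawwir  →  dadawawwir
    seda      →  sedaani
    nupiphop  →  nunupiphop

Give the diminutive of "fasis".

"fasis" ends in -s. The one such stem in the data (sarwos → saomrwos) inserts -om- after the first vowel (as does donoz), so the same rule applies.
So fasis → faomsis.

faomsis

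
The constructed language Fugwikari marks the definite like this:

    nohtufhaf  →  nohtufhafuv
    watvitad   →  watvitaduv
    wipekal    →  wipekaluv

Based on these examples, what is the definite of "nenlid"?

Every pair shown (nohtufhaf → nohtufhafuv, watvitad → watvitaduv, wipekal → wipekaluv) follows the same rule: add -uv.
So nenlid → nenliduv.

nenliduv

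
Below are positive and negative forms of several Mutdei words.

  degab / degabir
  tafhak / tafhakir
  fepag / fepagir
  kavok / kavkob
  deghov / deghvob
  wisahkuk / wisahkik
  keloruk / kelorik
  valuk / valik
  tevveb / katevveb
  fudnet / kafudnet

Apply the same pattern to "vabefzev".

"vabefzev" has last vowel 'e'. The stems whose last vowel is 'e' (tevveb → katevveb, fudnet → kafudnet) add the prefix ka-.
So vabefzev → kavabefzev.

kavabefzev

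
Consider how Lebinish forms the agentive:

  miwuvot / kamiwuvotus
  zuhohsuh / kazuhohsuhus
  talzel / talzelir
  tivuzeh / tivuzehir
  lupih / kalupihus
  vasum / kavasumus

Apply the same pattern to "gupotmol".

kagupotmolus

tivuzeh and zuhohsuh both end in -h yet inflect differently (tivuzehir, kazuhohsuhus), so the final letter is not what conditions the rule; the last vowel is.
"gupotmol" has last vowel 'o'. The one such stem in the data (miwuvot → kamiwuvotus) adds ka- … -us around the stem, so the same rule applies.
So gupotmol → kagupotmolus.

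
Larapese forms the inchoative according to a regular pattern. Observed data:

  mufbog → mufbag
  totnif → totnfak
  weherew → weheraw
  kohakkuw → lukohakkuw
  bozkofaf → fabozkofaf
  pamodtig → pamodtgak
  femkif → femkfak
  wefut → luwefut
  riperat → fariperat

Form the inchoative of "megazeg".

mufbog and pamodtig both end in -g yet inflect differently (mufbag, pamodtgak), so the final letter is not what conditions the rule; the last vowel is.
"megazeg" has last vowel 'e'. The one such stem in the data (weherew → weheraw) changes the last vowel to 'a' (as does mufbog), so the same rule applies.
The other patterns: stems whose last vowel is 'i' delete the last vowel and add -ak; stems whose last vowel is 'u' add the prefix lu-; stems whose last vowel is 'a' add the prefix fa-.
So megazeg → megazag.

megazag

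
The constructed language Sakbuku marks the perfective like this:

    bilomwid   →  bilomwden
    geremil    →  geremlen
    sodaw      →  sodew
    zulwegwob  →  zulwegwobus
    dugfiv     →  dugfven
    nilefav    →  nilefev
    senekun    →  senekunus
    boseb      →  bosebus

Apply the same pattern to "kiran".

kiren

dugfiv and nilefav both end in -v yet inflect differently (dugfven, nilefev), so the final letter is not what conditions the rule; the last vowel is.
"kiran" has last vowel 'a'. The stems whose last vowel is 'a' (sodaw → sodew, nilefav → nilefev) change the last vowel to 'e'.
The other patterns: stems whose last vowel is 'i' delete the last vowel and add -en; stems whose last vowel is 'e', 'o' or 'u' add -us.
So kiran → kiren.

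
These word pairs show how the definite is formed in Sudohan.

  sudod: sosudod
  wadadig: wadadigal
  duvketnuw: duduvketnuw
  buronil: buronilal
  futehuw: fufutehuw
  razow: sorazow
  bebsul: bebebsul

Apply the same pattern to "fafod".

sofafod

razow and duvketnuw both end in -w yet inflect differently (sorazow, duduvketnuw), so the final letter is not what conditions the rule; the last vowel is.
"fafod" has last vowel 'o'. The stems whose last vowel is 'o' (sudod → sosudod, razow → sorazow) add the prefix so-.
So fafod → sofafod.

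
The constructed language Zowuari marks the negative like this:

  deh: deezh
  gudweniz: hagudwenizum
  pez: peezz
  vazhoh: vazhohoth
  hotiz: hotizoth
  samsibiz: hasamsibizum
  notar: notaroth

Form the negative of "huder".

deh and vazhoh both end in -h yet inflect differently (deezh, vazhohoth), so the final letter is not what conditions the rule; the number of vowels is.
"huder" has 2 vowels. The stems with 2 vowels (notar → notaroth, vazhoh → vazhohoth, hotiz → hotizoth) add -oth.
The other patterns: stems with 1 vowel insert -ez- after the first vowel; stems with 3 vowels add ha- … -um around the stem.
So huder → huderoth.

huderoth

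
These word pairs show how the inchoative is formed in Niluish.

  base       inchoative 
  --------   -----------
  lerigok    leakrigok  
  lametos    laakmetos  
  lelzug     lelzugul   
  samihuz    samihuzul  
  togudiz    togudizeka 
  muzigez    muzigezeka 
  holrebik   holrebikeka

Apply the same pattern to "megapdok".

samihuz and togudiz both end in -z yet inflect differently (samihuzul, togudizeka), so the final letter is not what conditions the rule; the last vowel is.
"megapdok" has last vowel 'o'. The stems whose last vowel is 'o' (lerigok → leakrigok, lametos → laakmetos) insert -ak- after the first vowel.
So megapdok → meakgapdok.

meakgapdok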